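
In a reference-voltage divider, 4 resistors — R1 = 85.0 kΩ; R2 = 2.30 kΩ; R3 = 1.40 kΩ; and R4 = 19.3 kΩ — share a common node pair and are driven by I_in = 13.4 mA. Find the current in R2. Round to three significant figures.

Total conductance ΣG = 1/85.0 + 1/2.30 + 1/1.40 + 1/19.3 = 1.213 (units of 1/kΩ).
R2 takes the fraction G_k/ΣG = 0.4348/1.213 = 0.3585, so I = 13.4 × 0.3585 = 4.804 mA.

I ≈ 4.80 mA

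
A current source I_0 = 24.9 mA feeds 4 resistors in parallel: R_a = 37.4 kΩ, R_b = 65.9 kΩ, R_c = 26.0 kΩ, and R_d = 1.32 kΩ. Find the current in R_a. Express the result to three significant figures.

I ≈ 0.795 mA

Conductances: ΣG = 1/37.4 + 1/65.9 + 1/26.0 + 1/1.32 = 0.8379 (1/kΩ).
R_a takes the fraction G_k/ΣG = 0.02674/0.8379 = 0.03191, so I = 24.9 × 0.03191 = 0.7945 mA.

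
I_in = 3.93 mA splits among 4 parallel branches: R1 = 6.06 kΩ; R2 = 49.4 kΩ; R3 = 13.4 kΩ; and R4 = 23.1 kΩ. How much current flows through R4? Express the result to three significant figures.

Conductances: ΣG = 1/6.06 + 1/49.4 + 1/13.4 + 1/23.1 = 0.3032 (1/kΩ).
By the current-divider rule, I = I_in · G_k/ΣG = 3.93 × 0.1428 = 0.5612 mA.

I ≈ 0.561 mA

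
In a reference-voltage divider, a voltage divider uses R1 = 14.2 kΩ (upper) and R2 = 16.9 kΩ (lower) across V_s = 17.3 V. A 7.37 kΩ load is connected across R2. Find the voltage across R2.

The load sits in parallel with R2, giving an effective lower resistance R2' = R2·R_L/(R2+R_L) = 5.132 kΩ.
Voltage divider with the loaded lower leg: V_out = 17.3 × 5.132/(14.2 + 5.132) = 17.3 × 0.2655 = 4.593 V.

V_out ≈ 4.59 V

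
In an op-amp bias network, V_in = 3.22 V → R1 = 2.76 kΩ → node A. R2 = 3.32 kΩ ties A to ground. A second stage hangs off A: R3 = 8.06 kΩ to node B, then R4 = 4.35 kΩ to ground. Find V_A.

V_A ≈ 1.57 V

The second stage (R3 + R4 = 12.41 kΩ) loads node A in parallel with R2.
R2 ‖ (R3+R4) = 2.619 kΩ.
First divider: V_A = V_in · 2.619/(2.76 + 2.619) = 1.568 V.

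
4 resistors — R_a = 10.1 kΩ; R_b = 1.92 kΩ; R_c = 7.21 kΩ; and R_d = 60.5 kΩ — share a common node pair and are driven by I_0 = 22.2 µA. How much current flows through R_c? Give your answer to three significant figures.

Total conductance ΣG = 1/10.1 + 1/1.92 + 1/7.21 + 1/60.5 = 0.7751 (units of 1/kΩ).
R_c takes the fraction G_k/ΣG = 0.1387/0.7751 = 0.1789, so I = 22.2 × 0.1789 = 3.973 µA.

I ≈ 3.97 µA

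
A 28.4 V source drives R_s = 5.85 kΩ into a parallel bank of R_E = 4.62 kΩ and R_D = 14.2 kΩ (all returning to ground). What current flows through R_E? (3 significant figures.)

Parallel bank: R_p = 1/(1/4.62 + 1/14.2) = 3.486 kΩ.
V_A = 28.4 × 3.486/9.336 = 10.60 V.
I(R_E) = V_A / R_E = 10.60/4.62 = 2.295 mA.

I ≈ 2.30 mA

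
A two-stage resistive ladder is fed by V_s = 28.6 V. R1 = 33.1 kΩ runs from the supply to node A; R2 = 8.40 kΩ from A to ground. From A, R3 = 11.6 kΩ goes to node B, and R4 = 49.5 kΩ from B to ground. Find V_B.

V_B ≈ 4.23 V

The second stage (R3 + R4 = 61.10 kΩ) loads node A in parallel with R2.
R2 ‖ (R3+R4) = 7.385 kΩ.
V_A = 28.6 × 7.385/(33.1 + 7.385) = 5.217 V.
Then the unloaded second divider: V_B = V_A × R4/(R3+R4) = 5.217 × 0.8101 = 4.226 V.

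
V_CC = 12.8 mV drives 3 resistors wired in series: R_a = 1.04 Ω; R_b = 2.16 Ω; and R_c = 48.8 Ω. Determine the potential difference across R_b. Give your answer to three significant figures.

Total series resistance ΣR = 1.04 + 2.16 + 48.8 = 52.00 Ω.
Voltage divider: V = V_CC · (2.160 / 52.00) = 12.8 × 0.04154 = 0.5317 mV.

V ≈ 0.532 mV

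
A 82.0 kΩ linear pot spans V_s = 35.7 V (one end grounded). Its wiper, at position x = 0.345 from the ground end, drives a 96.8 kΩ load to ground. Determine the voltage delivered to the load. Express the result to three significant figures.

Split the track: R_lower = x·R_p = 28.29 kΩ, R_upper = (1−x)·R_p = 53.71 kΩ.
Lower segment in parallel with the load: 28.29 ‖ 96.8 = 21.89 kΩ.
Loaded-divider output: V_out = 35.7 × 0.2896 = 10.34 V.

V_out ≈ 10.3 V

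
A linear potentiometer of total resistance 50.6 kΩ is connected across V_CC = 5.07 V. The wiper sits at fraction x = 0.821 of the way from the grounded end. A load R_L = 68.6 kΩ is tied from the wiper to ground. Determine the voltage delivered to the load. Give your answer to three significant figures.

V_out ≈ 3.76 V

Lower segment x·R_p = 41.54 kΩ; upper segment (1−x)·R_p = 9.057 kΩ.
Lower segment in parallel with the load: 41.54 ‖ 68.6 = 25.87 kΩ.
Then V_out = V_CC · 25.87/(9.057 + 25.87) = 3.755 V.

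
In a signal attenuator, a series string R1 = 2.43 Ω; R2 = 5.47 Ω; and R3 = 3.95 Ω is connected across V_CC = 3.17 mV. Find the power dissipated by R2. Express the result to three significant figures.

The common current is I = 3.17/11.85 = 0.2675 mA.
V(R2) = I·R = 1.463 mV; P = V·I = 1.463 × 0.2675 = 0.3914 µW.

P ≈ 0.391 µW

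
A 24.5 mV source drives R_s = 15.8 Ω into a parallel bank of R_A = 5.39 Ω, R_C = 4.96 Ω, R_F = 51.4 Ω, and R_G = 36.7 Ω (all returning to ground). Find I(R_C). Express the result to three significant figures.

Equivalent of the parallel group: R_p = 2.305 Ω.
Node voltage V_A = V_in · R_p/(R_s + R_p) = 24.5 × 0.1273 = 3.119 mV.
I(R_C) = V_A / R_C = 3.119/4.96 = 0.6289 mA.

I ≈ 0.629 mA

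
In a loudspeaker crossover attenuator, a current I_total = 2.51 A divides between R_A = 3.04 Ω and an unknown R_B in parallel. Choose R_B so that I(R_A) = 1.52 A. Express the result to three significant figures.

R_B ≈ 4.67 Ω

Two-branch current divider: I_A = I_total · R_B/(R_A + R_B).
1.52/2.51 = R_B/(R_A + R_B) → R_B = R_A · (0.6056)/(1 − 0.6056) = 3.04 × 1.535 = 4.667 Ω.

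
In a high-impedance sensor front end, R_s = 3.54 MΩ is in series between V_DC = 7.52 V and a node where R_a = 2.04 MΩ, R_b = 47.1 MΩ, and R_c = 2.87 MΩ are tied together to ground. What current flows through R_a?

Equivalent of the parallel group: R_p = 1.163 MΩ.
V_A by voltage divider: V_A = 7.52 × 1.163/(3.54 + 1.163) = 1.860 V.
I(R_a) = V_A / R_a = 1.860/2.04 = 0.9116 µA.
(Equivalently: I_total = 1.599 µA, then current-divider fraction G_k/ΣG = 0.5701.)

I ≈ 0.912 µA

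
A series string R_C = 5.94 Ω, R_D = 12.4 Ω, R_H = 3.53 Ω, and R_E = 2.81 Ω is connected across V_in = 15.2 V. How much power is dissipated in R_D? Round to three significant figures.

P ≈ 4.70 W

The common current is I = 15.2/24.68 = 0.6159 A.
V(R_D) = I·R = 7.637 V; P = V·I = 7.637 × 0.6159 = 4.703 W.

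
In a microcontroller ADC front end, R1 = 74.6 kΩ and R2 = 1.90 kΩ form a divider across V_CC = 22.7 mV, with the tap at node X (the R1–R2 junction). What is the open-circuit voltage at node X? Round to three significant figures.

V_th ≈ 0.564 mV

V_th is the unloaded tap voltage: V_CC · R2/(R1+R2) = 22.7 × 0.02484 = 0.5638 mV.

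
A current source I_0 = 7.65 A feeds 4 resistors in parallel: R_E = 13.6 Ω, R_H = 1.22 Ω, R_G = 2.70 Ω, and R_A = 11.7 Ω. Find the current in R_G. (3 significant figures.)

Conductances: ΣG = 1/13.6 + 1/1.22 + 1/2.70 + 1/11.7 = 1.349 (1/Ω).
By the current-divider rule, I = I_0 · G_k/ΣG = 7.65 × 0.2745 = 2.100 A.

I ≈ 2.10 A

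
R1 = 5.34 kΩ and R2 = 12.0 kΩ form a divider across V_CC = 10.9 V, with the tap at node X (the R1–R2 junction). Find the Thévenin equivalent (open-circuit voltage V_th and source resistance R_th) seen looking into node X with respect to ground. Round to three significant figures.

Open-circuit (no load on X): V_th = V_CC · R2/(R1 + R2) = 10.9 × 12.0/(5.340 + 12.0) = 7.543 V.
Zeroing V_CC shorts the top of R1 to ground, so R_th = R1 ‖ R2 = 3.696 kΩ.

V_th ≈ 7.54 V, R_th ≈ 3.70 kΩ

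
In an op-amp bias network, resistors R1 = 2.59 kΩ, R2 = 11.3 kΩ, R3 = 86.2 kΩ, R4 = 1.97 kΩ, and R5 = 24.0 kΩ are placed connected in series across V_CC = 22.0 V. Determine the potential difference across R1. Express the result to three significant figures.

V ≈ 0.452 V

Total series resistance ΣR = 2.59 + 11.3 + 86.2 + 1.97 + 24.0 = 126.1 kΩ.
By the voltage-divider rule, V = 22.0 × 2.590/126.1 = 0.4520 V.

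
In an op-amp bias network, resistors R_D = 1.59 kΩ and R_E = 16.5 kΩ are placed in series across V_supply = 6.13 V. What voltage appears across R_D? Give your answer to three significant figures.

V ≈ 0.539 V

Series total: ΣR = 1.59 + 16.5 = 18.09 kΩ.
By the voltage-divider rule, V = 6.13 × 1.590/18.09 = 0.5388 V.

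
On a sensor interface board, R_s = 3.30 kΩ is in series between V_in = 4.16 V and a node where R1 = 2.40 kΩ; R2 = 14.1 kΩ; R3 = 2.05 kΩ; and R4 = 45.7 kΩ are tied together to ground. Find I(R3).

I ≈ 0.473 mA

Equivalent of the parallel group: R_p = 1.003 kΩ.
V_A by voltage divider: V_A = 4.16 × 1.003/(3.30 + 1.003) = 0.9695 V.
I(R3) = V_A / R3 = 0.9695/2.05 = 0.4729 mA.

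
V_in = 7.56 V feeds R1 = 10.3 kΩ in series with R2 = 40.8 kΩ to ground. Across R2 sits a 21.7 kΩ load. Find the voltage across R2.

R2 ‖ R_L = (40.8 × 21.7)/(40.8 + 21.7) = 14.17 kΩ.
Then V_out = V_in · R2'/(R1 + R2') = 7.56 × 14.17/24.47 = 4.377 V.
(Unloaded it would be 6.04 V; the load pulls it down.)

V_out ≈ 4.38 V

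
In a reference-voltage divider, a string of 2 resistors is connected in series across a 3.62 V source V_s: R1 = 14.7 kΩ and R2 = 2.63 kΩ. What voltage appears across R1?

ΣR = 14.7 + 2.63 = 17.33 kΩ.
By the voltage-divider rule, V = 3.62 × 14.70/17.33 = 3.071 V.

V ≈ 3.07 V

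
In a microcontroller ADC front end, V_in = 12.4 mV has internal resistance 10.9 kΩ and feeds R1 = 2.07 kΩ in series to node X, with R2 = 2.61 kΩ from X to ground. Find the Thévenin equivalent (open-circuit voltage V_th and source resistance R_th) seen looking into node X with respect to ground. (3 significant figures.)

R1' = 10.9 + 2.07 = 12.97 kΩ (source resistance + R1).
Open-circuit (no load on X): V_th = V_in · R2/(R1' + R2) = 12.4 × 2.61/(12.97 + 2.61) = 2.077 mV.
Zeroing V_in shorts the top of R1' to ground, so R_th = R1' ‖ R2 = 2.173 kΩ.

V_th ≈ 2.08 mV, R_th ≈ 2.17 kΩ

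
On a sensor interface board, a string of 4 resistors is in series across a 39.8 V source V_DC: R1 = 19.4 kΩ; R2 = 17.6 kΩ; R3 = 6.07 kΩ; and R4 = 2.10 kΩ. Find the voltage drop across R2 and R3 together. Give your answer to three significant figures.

V ≈ 20.9 V

Total series resistance ΣR = 19.4 + 17.6 + 6.07 + 2.10 = 45.17 kΩ.
R_{R2..R3} = 17.6 + 6.07 = 23.67 kΩ.
By the voltage-divider rule, V = 39.8 × 23.67/45.17 = 20.86 V.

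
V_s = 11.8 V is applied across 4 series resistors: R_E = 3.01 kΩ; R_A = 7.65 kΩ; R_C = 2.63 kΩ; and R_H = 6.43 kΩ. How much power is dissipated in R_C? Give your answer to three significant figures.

The common current is I = 11.8/19.72 = 0.5984 mA.
P(R_C) = I²·R_C = (0.5984)² × 2.63 = 0.9417 mW.

P ≈ 0.942 mW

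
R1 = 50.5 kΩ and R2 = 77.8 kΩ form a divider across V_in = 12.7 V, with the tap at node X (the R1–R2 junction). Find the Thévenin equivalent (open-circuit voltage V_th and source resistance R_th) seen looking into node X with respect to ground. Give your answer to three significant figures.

V_th ≈ 7.70 V, R_th ≈ 30.6 kΩ

With X open, the divider is unloaded: V_th = 12.7 × 77.8/128.3 = 7.701 V.
With V_in suppressed (replaced by a short), R_th = R1 ‖ R2 = (50.50 × 77.8)/(50.50 + 77.8) = 30.62 kΩ.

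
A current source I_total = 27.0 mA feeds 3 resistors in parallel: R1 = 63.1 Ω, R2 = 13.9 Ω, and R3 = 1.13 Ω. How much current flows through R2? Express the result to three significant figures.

I ≈ 2.00 mA

ΣG = 1/63.1 + 1/13.9 + 1/1.13 = 0.9727.
By the current-divider rule, I = I_total · G_k/ΣG = 27.0 × 0.07396 = 1.997 mA.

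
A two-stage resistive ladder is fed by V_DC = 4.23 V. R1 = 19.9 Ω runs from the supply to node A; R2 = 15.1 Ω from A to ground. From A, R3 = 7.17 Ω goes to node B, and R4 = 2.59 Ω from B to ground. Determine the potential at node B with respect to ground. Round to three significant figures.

V_B ≈ 0.258 V

Node A sees R2 in parallel with the series input of stage 2, R3 + R4 = 9.760 Ω.
R2 ‖ (R3+R4) = 5.928 Ω.
First divider: V_A = V_DC · 5.928/(19.9 + 5.928) = 0.9709 V.
Then the unloaded second divider: V_B = V_A × R4/(R3+R4) = 0.9709 × 0.2654 = 0.2576 V.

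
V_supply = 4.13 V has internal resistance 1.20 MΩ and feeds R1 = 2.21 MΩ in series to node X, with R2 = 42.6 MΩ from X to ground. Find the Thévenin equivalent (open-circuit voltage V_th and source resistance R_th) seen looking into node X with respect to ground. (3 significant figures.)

V_th ≈ 3.82 V, R_th ≈ 3.16 MΩ

R1' = 1.20 + 2.21 = 3.410 MΩ (source resistance + R1).
Open-circuit (no load on X): V_th = V_supply · R2/(R1' + R2) = 4.13 × 42.6/(3.410 + 42.6) = 3.824 V.
Looking into X with the source shorted: R_th = R1'·R2/(R1'+R2) = 3.410 × 42.6/46.01 = 3.157 MΩ.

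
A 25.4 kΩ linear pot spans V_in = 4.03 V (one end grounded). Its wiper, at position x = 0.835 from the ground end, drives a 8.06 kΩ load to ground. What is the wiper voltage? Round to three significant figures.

The pot divides into 4.191 kΩ above the wiper and 21.21 kΩ below.
(x·R_p) ‖ R_L = 5.840 kΩ.
Loaded-divider output: V_out = 4.03 × 0.5822 = 2.346 V.

V_out ≈ 2.35 V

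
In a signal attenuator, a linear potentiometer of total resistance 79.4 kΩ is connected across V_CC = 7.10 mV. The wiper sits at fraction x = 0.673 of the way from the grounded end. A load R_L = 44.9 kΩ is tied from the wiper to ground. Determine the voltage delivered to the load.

V_out ≈ 3.44 mV

Split the track: R_lower = x·R_p = 53.44 kΩ, R_upper = (1−x)·R_p = 25.96 kΩ.
R_L loads the lower segment: effective lower R = 24.40 kΩ.
Loaded-divider output: V_out = 7.10 × 0.4845 = 3.440 mV.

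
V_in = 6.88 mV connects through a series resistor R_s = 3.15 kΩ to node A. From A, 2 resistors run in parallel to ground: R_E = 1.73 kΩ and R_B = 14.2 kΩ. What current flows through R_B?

I ≈ 0.159 µA

Equivalent of the parallel group: R_p = 1.542 kΩ.
V_A = 6.88 × 1.542/4.692 = 2.261 mV.
I(R_B) = V_A / R_B = 2.261/14.2 = 0.1592 µA.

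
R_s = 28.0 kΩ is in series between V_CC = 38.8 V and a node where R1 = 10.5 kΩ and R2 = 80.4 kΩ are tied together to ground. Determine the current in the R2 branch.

I ≈ 0.120 mA

Equivalent of the parallel group: R_p = 9.287 kΩ.
V_A by voltage divider: V_A = 38.8 × 9.287/(28.0 + 9.287) = 9.664 V.
Branch current I = V_A/R2 = 9.664/80.4 = 0.1202 mA.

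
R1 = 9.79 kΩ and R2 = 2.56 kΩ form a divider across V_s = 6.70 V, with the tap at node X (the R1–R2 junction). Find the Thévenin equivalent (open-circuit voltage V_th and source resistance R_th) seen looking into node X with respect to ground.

With X open, the divider is unloaded: V_th = 6.70 × 2.56/12.35 = 1.389 V.
With V_s suppressed (replaced by a short), R_th = R1 ‖ R2 = (9.790 × 2.56)/(9.790 + 2.56) = 2.029 kΩ.

V_th ≈ 1.39 V, R_th ≈ 2.03 kΩ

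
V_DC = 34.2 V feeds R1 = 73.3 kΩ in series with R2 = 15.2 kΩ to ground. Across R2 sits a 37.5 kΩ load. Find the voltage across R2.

V_out ≈ 4.40 V

R2 ‖ R_L = (15.2 × 37.5)/(15.2 + 37.5) = 10.82 kΩ.
Voltage divider with the loaded lower leg: V_out = 34.2 × 10.82/(73.3 + 10.82) = 34.2 × 0.1286 = 4.398 V.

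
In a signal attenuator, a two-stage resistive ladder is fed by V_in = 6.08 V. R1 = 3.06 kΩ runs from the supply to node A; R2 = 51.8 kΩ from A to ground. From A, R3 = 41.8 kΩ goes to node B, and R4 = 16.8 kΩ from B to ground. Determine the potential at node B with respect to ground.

Looking into the second stage from A: R3 + R4 = 58.60 kΩ appears in parallel with R2.
R2 ‖ (R3+R4) = 27.50 kΩ.
So V_A = 6.08 × 0.8999 = 5.471 V.
Stage 2 is unloaded, so V_B = V_A · R4/(R3+R4) = 5.471 × 16.8/58.60 = 1.569 V.

V_B ≈ 1.57 V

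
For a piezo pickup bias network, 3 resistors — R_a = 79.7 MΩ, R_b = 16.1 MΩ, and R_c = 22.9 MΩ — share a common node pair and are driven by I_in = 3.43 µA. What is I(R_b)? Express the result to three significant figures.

I ≈ 1.80 µA

ΣG = 1/79.7 + 1/16.1 + 1/22.9 = 0.1183.
Current divider: I(R_b) = I_in · G_k/ΣG = 3.43 × (0.06211/0.1183) = 3.43 × 0.5249 = 1.800 µA.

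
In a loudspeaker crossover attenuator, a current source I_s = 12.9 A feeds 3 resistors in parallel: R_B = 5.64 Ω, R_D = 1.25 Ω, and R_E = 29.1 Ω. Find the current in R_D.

Total conductance ΣG = 1/5.64 + 1/1.25 + 1/29.1 = 1.012 (units of 1/Ω).
Current divider: I(R_D) = I_s · G_k/ΣG = 12.9 × (0.8000/1.012) = 12.9 × 0.7908 = 10.20 A.

I ≈ 10.2 A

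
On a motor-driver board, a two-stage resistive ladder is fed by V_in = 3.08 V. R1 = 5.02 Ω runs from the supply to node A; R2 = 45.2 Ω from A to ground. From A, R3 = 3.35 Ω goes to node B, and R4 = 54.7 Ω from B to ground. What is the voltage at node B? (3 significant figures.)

V_B ≈ 2.42 V

Node A sees R2 in parallel with the series input of stage 2, R3 + R4 = 58.05 Ω.
Effective lower resistance at A: R2 ‖ 58.05 = 25.41 Ω.
V_A = 3.08 × 25.41/(5.02 + 25.41) = 2.572 V.
Then the unloaded second divider: V_B = V_A × R4/(R3+R4) = 2.572 × 0.9423 = 2.424 V.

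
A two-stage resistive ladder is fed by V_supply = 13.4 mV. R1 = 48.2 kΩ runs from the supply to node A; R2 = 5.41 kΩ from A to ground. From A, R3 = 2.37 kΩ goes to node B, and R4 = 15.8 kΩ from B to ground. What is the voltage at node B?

V_B ≈ 0.928 mV

Node A sees R2 in parallel with the series input of stage 2, R3 + R4 = 18.17 kΩ.
Effective lower resistance at A: R2 ‖ 18.17 = 4.169 kΩ.
First divider: V_A = V_supply · 4.169/(48.2 + 4.169) = 1.067 mV.
Stage 2 is unloaded, so V_B = V_A · R4/(R3+R4) = 1.067 × 15.8/18.17 = 0.9276 mV.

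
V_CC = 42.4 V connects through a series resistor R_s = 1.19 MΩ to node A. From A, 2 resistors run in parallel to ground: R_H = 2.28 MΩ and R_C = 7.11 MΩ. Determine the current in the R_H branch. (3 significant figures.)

Parallel bank: R_p = 1/(1/2.28 + 1/7.11) = 1.726 MΩ.
V_A by voltage divider: V_A = 42.4 × 1.726/(1.19 + 1.726) = 25.10 V.
I(R_H) = V_A / R_H = 25.10/2.28 = 11.01 µA.

I ≈ 11.0 µA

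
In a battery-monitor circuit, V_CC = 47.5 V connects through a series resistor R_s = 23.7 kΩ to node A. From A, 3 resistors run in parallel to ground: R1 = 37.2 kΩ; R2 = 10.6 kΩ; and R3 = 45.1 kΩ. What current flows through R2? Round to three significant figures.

Combine the parallel branches: R_p = (1/37.2 + 1/10.6 + 1/45.1)⁻¹ = 6.974 kΩ.
Node voltage V_A = V_CC · R_p/(R_s + R_p) = 47.5 × 0.2274 = 10.80 V.
Branch current I = V_A/R2 = 10.80/10.6 = 1.019 mA.

I ≈ 1.02 mA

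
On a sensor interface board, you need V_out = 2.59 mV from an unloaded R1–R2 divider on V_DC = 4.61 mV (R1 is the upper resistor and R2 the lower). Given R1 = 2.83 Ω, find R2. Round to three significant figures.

The divider ratio is R2/(R1+R2) = 2.59/4.61 = 0.5618.
So R2 = R1 · V_out/(V_DC − V_out) = 2.83 × 2.59/(4.61 − 2.59) = 2.83 × 1.282 = 3.629 Ω.

R2 ≈ 3.63 Ω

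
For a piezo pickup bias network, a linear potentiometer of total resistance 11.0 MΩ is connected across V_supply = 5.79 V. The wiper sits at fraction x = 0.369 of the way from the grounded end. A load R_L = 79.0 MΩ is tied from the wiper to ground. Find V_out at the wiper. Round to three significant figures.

Lower segment x·R_p = 4.059 MΩ; upper segment (1−x)·R_p = 6.941 MΩ.
(x·R_p) ‖ R_L = 3.861 MΩ.
Loaded-divider output: V_out = 5.79 × 0.3574 = 2.069 V.
(Unloaded: V_out = x·V_supply = 2.14 V.)

V_out ≈ 2.07 V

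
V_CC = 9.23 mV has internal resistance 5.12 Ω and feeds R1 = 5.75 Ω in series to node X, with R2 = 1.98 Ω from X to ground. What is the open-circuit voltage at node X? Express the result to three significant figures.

V_th ≈ 1.42 mV

R1' = 5.12 + 5.75 = 10.87 Ω (source resistance + R1).
V_th is the unloaded tap voltage: V_CC · R2/(R1'+R2) = 9.23 × 0.1541 = 1.422 mV.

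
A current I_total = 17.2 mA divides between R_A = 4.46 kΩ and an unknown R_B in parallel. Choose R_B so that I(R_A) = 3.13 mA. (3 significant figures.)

The fraction through R_A equals R_B/(R_A+R_B).
3.13/17.2 = R_B/(R_A + R_B) → R_B = R_A · (0.1820)/(1 − 0.1820) = 4.46 × 0.2225 = 0.9922 kΩ.

R_B ≈ 0.992 kΩ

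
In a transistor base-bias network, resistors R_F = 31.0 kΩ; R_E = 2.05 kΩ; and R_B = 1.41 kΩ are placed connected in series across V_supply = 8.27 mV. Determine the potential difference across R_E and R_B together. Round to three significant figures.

Series total: ΣR = 31.0 + 2.05 + 1.41 = 34.46 kΩ.
R_{R_E..R_B} = 2.05 + 1.41 = 3.460 kΩ.
By the voltage-divider rule, V = 8.27 × 3.460/34.46 = 0.8304 mV.

V ≈ 0.830 mV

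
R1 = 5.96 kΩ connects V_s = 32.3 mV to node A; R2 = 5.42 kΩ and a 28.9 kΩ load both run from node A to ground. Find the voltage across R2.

The load sits in parallel with R2, giving an effective lower resistance R2' = R2·R_L/(R2+R_L) = 4.564 kΩ.
Then V_out = V_s · R2'/(R1 + R2') = 32.3 × 4.564/10.52 = 14.01 mV.
(Unloaded it would be 15.4 mV; the load pulls it down.)

V_out ≈ 14.0 mV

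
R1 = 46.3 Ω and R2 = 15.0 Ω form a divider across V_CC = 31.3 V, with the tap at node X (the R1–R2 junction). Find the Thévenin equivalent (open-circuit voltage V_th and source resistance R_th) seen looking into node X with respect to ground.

V_th ≈ 7.66 V, R_th ≈ 11.3 Ω

V_th is the unloaded tap voltage: V_CC · R2/(R1+R2) = 31.3 × 0.2447 = 7.659 V.
With V_CC suppressed (replaced by a short), R_th = R1 ‖ R2 = (46.30 × 15.0)/(46.30 + 15.0) = 11.33 Ω.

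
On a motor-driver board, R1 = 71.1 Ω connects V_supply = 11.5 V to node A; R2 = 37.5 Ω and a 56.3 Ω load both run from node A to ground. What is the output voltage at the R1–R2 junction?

V_out ≈ 2.77 V

First combine the lower leg with the load: R2 ‖ R_L = 22.51 Ω.
Then V_out = V_supply · R2'/(R1 + R2') = 11.5 × 22.51/93.61 = 2.765 V.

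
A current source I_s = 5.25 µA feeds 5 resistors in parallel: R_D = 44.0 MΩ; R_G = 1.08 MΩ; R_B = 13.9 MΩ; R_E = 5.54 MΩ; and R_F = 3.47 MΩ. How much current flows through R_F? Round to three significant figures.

Total conductance ΣG = 1/44.0 + 1/1.08 + 1/13.9 + 1/5.54 + 1/3.47 = 1.489 (units of 1/MΩ).
By the current-divider rule, I = I_s · G_k/ΣG = 5.25 × 0.1935 = 1.016 µA.

I ≈ 1.02 µA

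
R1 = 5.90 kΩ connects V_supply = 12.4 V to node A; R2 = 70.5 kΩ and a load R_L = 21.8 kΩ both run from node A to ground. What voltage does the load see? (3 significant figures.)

The load sits in parallel with R2, giving an effective lower resistance R2' = R2·R_L/(R2+R_L) = 16.65 kΩ.
Voltage divider with the loaded lower leg: V_out = 12.4 × 16.65/(5.90 + 16.65) = 12.4 × 0.7384 = 9.156 V.
(Unloaded it would be 11.4 V; the load pulls it down.)

V_out ≈ 9.16 V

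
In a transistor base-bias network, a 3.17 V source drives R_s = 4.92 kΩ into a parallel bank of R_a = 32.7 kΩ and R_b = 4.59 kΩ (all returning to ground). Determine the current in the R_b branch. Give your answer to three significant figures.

Combine the parallel branches: R_p = (1/32.7 + 1/4.59)⁻¹ = 4.025 kΩ.
V_A = 3.17 × 4.025/8.945 = 1.426 V.
I(R_b) = V_A / R_b = 1.426/4.59 = 0.3108 mA.

I ≈ 0.311 mA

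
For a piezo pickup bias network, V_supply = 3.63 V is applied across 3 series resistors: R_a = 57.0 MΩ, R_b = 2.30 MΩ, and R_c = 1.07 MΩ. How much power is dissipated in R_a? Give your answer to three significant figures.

ΣR = 60.37 MΩ → I = 3.63/60.37 = 0.06013 µA.
P(R_a) = I²·R_a = (0.06013)² × 57.0 = 0.2061 µW.

P ≈ 0.206 µW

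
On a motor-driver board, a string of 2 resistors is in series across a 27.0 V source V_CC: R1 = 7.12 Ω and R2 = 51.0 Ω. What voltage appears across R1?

Total series resistance ΣR = 7.12 + 51.0 = 58.12 Ω.
V = V_CC · R/ΣR = 27.0 × 0.1225 = 3.308 V.

V ≈ 3.31 V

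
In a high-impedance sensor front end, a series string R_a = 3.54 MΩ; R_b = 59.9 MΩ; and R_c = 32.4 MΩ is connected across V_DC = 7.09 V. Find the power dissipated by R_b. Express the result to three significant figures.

ΣR = 95.84 MΩ → I = 7.09/95.84 = 0.07398 µA.
P(R_b) = I²·R_b = (0.07398)² × 59.9 = 0.3278 µW.

P ≈ 0.328 µW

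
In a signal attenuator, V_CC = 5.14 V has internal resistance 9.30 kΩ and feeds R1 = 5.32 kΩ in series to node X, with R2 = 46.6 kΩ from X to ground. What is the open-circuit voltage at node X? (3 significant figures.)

V_th ≈ 3.91 V

R1' = 9.30 + 5.32 = 14.62 kΩ (source resistance + R1).
With X open, the divider is unloaded: V_th = 5.14 × 46.6/61.22 = 3.913 V.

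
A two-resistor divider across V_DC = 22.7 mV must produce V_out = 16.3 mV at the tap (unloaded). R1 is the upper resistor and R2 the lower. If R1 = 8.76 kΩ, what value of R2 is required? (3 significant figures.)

The divider ratio is R2/(R1+R2) = 16.3/22.7 = 0.7181.
Rearranging, R2 = R1·k/(1−k) = 8.76 × 2.547 = 22.31 kΩ.

R2 ≈ 22.3 kΩ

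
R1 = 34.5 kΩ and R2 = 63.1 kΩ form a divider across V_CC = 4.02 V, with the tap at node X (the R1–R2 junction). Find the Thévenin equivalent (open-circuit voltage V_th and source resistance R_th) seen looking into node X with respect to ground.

V_th ≈ 2.60 V, R_th ≈ 22.3 kΩ

With X open, the divider is unloaded: V_th = 4.02 × 63.1/97.60 = 2.599 V.
Looking into X with the source shorted: R_th = R1·R2/(R1+R2) = 34.50 × 63.1/97.60 = 22.30 kΩ.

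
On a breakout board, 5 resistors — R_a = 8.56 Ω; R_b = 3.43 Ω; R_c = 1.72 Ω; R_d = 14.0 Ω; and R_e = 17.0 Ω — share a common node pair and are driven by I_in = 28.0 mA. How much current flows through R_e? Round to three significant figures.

I ≈ 1.47 mA

Conductances: ΣG = 1/8.56 + 1/3.43 + 1/1.72 + 1/14.0 + 1/17.0 = 1.120 (1/Ω).
R_e takes the fraction G_k/ΣG = 0.05882/1.120 = 0.05252, so I = 28.0 × 0.05252 = 1.471 mA.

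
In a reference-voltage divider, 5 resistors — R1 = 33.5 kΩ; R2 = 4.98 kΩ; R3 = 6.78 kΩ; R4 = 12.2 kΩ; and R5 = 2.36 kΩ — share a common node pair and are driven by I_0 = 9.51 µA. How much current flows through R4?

I ≈ 0.882 µA

Conductances: ΣG = 1/33.5 + 1/4.98 + 1/6.78 + 1/12.2 + 1/2.36 = 0.8838 (1/kΩ).
R4 takes the fraction G_k/ΣG = 0.08197/0.8838 = 0.09274, so I = 9.51 × 0.09274 = 0.8820 µA.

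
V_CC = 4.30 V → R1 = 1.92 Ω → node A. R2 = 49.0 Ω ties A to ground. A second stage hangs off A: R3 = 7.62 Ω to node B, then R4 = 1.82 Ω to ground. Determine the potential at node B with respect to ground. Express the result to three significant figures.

Looking into the second stage from A: R3 + R4 = 9.440 Ω appears in parallel with R2.
R2 ‖ (R3+R4) = 7.915 Ω.
V_A = 4.30 × 7.915/(1.92 + 7.915) = 3.461 V.
Stage 2 is unloaded, so V_B = V_A · R4/(R3+R4) = 3.461 × 1.82/9.440 = 0.6672 V.

V_B ≈ 0.667 V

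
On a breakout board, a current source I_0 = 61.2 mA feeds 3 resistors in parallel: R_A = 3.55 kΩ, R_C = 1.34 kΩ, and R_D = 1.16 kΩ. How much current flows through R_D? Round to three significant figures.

I ≈ 27.9 mA

Conductances: ΣG = 1/3.55 + 1/1.34 + 1/1.16 = 1.890 (1/kΩ).
R_D takes the fraction G_k/ΣG = 0.8621/1.890 = 0.4561, so I = 61.2 × 0.4561 = 27.91 mA.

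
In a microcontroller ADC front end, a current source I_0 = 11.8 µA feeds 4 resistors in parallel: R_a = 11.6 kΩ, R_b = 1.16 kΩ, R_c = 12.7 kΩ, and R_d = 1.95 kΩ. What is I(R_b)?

I ≈ 6.61 µA

ΣG = 1/11.6 + 1/1.16 + 1/12.7 + 1/1.95 = 1.540.
Current divider: I(R_b) = I_0 · G_k/ΣG = 11.8 × (0.8621/1.540) = 11.8 × 0.5598 = 6.606 µA.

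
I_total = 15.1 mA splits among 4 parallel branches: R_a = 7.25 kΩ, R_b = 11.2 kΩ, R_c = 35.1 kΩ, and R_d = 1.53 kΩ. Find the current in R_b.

Conductances: ΣG = 1/7.25 + 1/11.2 + 1/35.1 + 1/1.53 = 0.9093 (1/kΩ).
Current divider: I(R_b) = I_total · G_k/ΣG = 15.1 × (0.08929/0.9093) = 15.1 × 0.09819 = 1.483 mA.

I ≈ 1.48 mA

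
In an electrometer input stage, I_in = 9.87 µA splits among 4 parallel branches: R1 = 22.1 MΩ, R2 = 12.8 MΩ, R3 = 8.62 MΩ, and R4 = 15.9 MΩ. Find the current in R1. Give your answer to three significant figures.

Total conductance ΣG = 1/22.1 + 1/12.8 + 1/8.62 + 1/15.9 = 0.3023 (units of 1/MΩ).
By the current-divider rule, I = I_in · G_k/ΣG = 9.87 × 0.1497 = 1.477 µA.

I ≈ 1.48 µA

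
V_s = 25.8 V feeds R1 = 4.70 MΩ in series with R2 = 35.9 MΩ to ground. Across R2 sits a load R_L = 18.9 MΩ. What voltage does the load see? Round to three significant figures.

First combine the lower leg with the load: R2 ‖ R_L = 12.38 MΩ.
Then V_out = V_s · R2'/(R1 + R2') = 25.8 × 12.38/17.08 = 18.70 V.
(Unloaded it would be 22.8 V; the load pulls it down.)

V_out ≈ 18.7 V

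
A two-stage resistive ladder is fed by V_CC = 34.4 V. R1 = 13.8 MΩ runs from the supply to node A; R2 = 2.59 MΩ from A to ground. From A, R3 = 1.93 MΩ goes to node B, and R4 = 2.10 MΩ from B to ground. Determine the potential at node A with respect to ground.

Node A sees R2 in parallel with the series input of stage 2, R3 + R4 = 4.030 MΩ.
R2 ‖ (R3+R4) = 1.577 MΩ.
So V_A = 34.4 × 0.1025 = 3.527 V.

V_A ≈ 3.53 V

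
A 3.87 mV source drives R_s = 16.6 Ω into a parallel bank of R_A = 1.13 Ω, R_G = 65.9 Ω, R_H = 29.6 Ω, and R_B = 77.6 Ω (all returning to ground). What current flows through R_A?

I ≈ 0.205 mA

Equivalent of the parallel group: R_p = 1.056 Ω.
V_A = 3.87 × 1.056/17.66 = 0.2315 mV.
Branch current I = V_A/R_A = 0.2315/1.13 = 0.2049 mA.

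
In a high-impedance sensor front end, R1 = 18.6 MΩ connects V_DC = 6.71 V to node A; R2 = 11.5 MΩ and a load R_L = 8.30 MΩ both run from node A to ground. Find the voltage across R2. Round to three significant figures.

R2 ‖ R_L = (11.5 × 8.30)/(11.5 + 8.30) = 4.821 MΩ.
Then V_out = V_DC · R2'/(R1 + R2') = 6.71 × 4.821/23.42 = 1.381 V.
(Unloaded it would be 2.56 V; the load pulls it down.)

V_out ≈ 1.38 V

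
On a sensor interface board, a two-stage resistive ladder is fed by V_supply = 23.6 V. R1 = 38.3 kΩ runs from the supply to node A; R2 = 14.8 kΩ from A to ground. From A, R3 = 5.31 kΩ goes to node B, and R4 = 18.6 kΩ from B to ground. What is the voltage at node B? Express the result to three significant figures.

Node A sees R2 in parallel with the series input of stage 2, R3 + R4 = 23.91 kΩ.
R2 ‖ (R3+R4) = 9.142 kΩ.
V_A = 23.6 × 9.142/(38.3 + 9.142) = 4.547 V.
V_B = V_A × 0.7779 = 3.538 V.

V_B ≈ 3.54 V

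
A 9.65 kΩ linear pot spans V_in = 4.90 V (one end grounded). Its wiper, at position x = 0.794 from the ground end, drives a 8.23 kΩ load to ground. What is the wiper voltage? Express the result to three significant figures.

V_out ≈ 3.26 V

Split the track: R_lower = x·R_p = 7.662 kΩ, R_upper = (1−x)·R_p = 1.988 kΩ.
Lower segment in parallel with the load: 7.662 ‖ 8.23 = 3.968 kΩ.
Loaded-divider output: V_out = 4.90 × 0.6662 = 3.265 V.
(Unloaded: V_out = x·V_in = 3.89 V.)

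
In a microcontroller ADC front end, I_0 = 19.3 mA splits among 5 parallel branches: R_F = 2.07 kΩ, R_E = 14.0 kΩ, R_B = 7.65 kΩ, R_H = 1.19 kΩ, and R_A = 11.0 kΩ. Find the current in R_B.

I ≈ 1.56 mA

Conductances: ΣG = 1/2.07 + 1/14.0 + 1/7.65 + 1/1.19 + 1/11.0 = 1.616 (1/kΩ).
Current divider: I(R_B) = I_0 · G_k/ΣG = 19.3 × (0.1307/1.616) = 19.3 × 0.08087 = 1.561 mA.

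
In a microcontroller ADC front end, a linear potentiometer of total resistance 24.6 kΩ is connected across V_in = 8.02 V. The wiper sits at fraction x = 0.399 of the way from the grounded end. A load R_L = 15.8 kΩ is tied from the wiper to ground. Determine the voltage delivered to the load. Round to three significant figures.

V_out ≈ 2.33 V

Split the track: R_lower = x·R_p = 9.815 kΩ, R_upper = (1−x)·R_p = 14.78 kΩ.
(x·R_p) ‖ R_L = 6.054 kΩ.
Loaded-divider output: V_out = 8.02 × 0.2905 = 2.330 V.
(Unloaded: V_out = x·V_in = 3.20 V.)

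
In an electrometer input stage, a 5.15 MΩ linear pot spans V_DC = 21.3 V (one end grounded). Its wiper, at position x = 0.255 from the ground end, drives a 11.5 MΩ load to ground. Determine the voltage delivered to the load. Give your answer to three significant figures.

V_out ≈ 5.01 V

Split the track: R_lower = x·R_p = 1.313 MΩ, R_upper = (1−x)·R_p = 3.837 MΩ.
R_L loads the lower segment: effective lower R = 1.179 MΩ.
Then V_out = V_DC · 1.179/(3.837 + 1.179) = 5.006 V.
(Unloaded: V_out = x·V_DC = 5.43 V.)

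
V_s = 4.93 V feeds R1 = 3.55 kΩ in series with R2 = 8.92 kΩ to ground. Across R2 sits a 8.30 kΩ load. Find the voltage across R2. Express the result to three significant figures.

V_out ≈ 2.70 V

The load sits in parallel with R2, giving an effective lower resistance R2' = R2·R_L/(R2+R_L) = 4.299 kΩ.
Voltage divider with the loaded lower leg: V_out = 4.93 × 4.299/(3.55 + 4.299) = 4.93 × 0.5477 = 2.700 V.
(Unloaded it would be 3.53 V; the load pulls it down.)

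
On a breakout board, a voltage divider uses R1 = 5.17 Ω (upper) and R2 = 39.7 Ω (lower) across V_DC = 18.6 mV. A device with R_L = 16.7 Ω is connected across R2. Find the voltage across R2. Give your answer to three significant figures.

V_out ≈ 12.9 mV

R2 ‖ R_L = (39.7 × 16.7)/(39.7 + 16.7) = 11.76 Ω.
Voltage divider with the loaded lower leg: V_out = 18.6 × 11.76/(5.17 + 11.76) = 18.6 × 0.6945 = 12.92 mV.
(Unloaded it would be 16.5 mV; the load pulls it down.)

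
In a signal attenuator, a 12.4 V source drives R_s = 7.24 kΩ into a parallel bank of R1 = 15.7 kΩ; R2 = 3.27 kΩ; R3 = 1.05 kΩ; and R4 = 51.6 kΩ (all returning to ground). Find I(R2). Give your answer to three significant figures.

I ≈ 0.354 mA

Combine the parallel branches: R_p = (1/15.7 + 1/3.27 + 1/1.05 + 1/51.6)⁻¹ = 0.7456 kΩ.
Node voltage V_A = V_DC · R_p/(R_s + R_p) = 12.4 × 0.09336 = 1.158 V.
Branch current I = V_A/R2 = 1.158/3.27 = 0.3540 mA.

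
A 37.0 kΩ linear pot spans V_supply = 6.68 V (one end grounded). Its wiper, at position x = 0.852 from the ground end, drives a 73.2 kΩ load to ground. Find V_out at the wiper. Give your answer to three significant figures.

Lower segment x·R_p = 31.52 kΩ; upper segment (1−x)·R_p = 5.476 kΩ.
Lower segment in parallel with the load: 31.52 ‖ 73.2 = 22.03 kΩ.
V_out = 6.68 × 22.03/(5.476 + 22.03) = 5.350 V.

V_out ≈ 5.35 V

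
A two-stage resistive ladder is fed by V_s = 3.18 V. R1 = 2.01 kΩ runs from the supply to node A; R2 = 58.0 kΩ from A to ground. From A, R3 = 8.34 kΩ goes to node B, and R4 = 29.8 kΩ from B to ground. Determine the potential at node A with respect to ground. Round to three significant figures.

V_A ≈ 2.92 V

Node A sees R2 in parallel with the series input of stage 2, R3 + R4 = 38.14 kΩ.
R2 ‖ (R3+R4) = 23.01 kΩ.
V_A = 3.18 × 23.01/(2.01 + 23.01) = 2.925 V.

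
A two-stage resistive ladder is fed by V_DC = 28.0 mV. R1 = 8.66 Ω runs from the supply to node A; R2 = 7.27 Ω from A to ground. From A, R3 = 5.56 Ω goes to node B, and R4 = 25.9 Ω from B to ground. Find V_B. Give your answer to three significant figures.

V_B ≈ 9.35 mV

Node A sees R2 in parallel with the series input of stage 2, R3 + R4 = 31.46 Ω.
R2 ‖ (R3+R4) = 5.905 Ω.
So V_A = 28.0 × 0.4054 = 11.35 mV.
Stage 2 is unloaded, so V_B = V_A · R4/(R3+R4) = 11.35 × 25.9/31.46 = 9.346 mV.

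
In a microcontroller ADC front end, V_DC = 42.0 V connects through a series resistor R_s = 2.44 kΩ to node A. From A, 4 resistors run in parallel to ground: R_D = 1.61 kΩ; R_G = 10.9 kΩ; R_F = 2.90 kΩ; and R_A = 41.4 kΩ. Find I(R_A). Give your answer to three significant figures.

I ≈ 0.279 mA

Combine the parallel branches: R_p = (1/1.61 + 1/10.9 + 1/2.90 + 1/41.4)⁻¹ = 0.9243 kΩ.
V_A = 42.0 × 0.9243/3.364 = 11.54 V.
Branch current I = V_A/R_A = 11.54/41.4 = 0.2787 mA.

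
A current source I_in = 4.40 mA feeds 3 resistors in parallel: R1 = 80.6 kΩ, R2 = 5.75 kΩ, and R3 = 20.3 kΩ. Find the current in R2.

Total conductance ΣG = 1/80.6 + 1/5.75 + 1/20.3 = 0.2356 (units of 1/kΩ).
By the current-divider rule, I = I_in · G_k/ΣG = 4.40 × 0.7382 = 3.248 mA.

I ≈ 3.25 mA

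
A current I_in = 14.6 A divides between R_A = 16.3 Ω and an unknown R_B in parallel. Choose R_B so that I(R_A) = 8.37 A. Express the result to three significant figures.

R_B ≈ 21.9 Ω

Two-branch current divider: I_A = I_in · R_B/(R_A + R_B).
8.37/14.6 = R_B/(R_A + R_B) → R_B = R_A · (0.5733)/(1 − 0.5733) = 16.3 × 1.343 = 21.90 Ω.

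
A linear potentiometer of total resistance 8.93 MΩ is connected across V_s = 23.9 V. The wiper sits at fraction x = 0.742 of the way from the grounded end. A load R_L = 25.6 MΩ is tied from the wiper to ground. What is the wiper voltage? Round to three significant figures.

Split the track: R_lower = x·R_p = 6.626 MΩ, R_upper = (1−x)·R_p = 2.304 MΩ.
Lower segment in parallel with the load: 6.626 ‖ 25.6 = 5.264 MΩ.
Loaded-divider output: V_out = 23.9 × 0.6956 = 16.62 V.

V_out ≈ 16.6 V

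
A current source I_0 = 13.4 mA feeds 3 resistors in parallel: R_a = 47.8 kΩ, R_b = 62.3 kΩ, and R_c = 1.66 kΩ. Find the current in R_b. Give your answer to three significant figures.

I ≈ 0.336 mA

Total conductance ΣG = 1/47.8 + 1/62.3 + 1/1.66 = 0.6394 (units of 1/kΩ).
By the current-divider rule, I = I_0 · G_k/ΣG = 13.4 × 0.02510 = 0.3364 mA.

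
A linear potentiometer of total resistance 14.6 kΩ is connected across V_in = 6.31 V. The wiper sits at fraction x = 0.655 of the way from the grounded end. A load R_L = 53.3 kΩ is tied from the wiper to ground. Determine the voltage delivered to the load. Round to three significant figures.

The pot divides into 5.037 kΩ above the wiper and 9.563 kΩ below.
Lower segment in parallel with the load: 9.563 ‖ 53.3 = 8.108 kΩ.
Loaded-divider output: V_out = 6.31 × 0.6168 = 3.892 V.
(Unloaded: V_out = x·V_in = 4.13 V.)

V_out ≈ 3.89 V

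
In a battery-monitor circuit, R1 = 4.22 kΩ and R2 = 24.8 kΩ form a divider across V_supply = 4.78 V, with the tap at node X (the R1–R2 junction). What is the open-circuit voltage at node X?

With X open, the divider is unloaded: V_th = 4.78 × 24.8/29.02 = 4.085 V.

V_th ≈ 4.08 V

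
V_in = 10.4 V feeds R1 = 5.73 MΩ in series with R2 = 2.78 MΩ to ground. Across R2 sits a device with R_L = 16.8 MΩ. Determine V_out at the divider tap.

V_out ≈ 3.06 V

R2 ‖ R_L = (2.78 × 16.8)/(2.78 + 16.8) = 2.385 MΩ.
Then V_out = V_in · R2'/(R1 + R2') = 10.4 × 2.385/8.115 = 3.057 V.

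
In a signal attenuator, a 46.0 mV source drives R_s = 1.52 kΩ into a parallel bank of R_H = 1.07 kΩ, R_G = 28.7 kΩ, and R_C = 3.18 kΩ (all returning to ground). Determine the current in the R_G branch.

Parallel bank: R_p = 1/(1/1.07 + 1/28.7 + 1/3.18) = 0.7789 kΩ.
Node voltage V_A = V_s · R_p/(R_s + R_p) = 46.0 × 0.3388 = 15.59 mV.
I(R_G) = V_A / R_G = 15.59/28.7 = 0.5430 µA.

I ≈ 0.543 µA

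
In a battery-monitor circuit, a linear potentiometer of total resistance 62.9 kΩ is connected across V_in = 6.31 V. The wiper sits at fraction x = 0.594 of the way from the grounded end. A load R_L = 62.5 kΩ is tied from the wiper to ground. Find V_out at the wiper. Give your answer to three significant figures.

Lower segment x·R_p = 37.36 kΩ; upper segment (1−x)·R_p = 25.54 kΩ.
R_L loads the lower segment: effective lower R = 23.38 kΩ.
Then V_out = V_in · 23.38/(25.54 + 23.38) = 3.016 V.
(Unloaded: V_out = x·V_in = 3.75 V.)

V_out ≈ 3.02 V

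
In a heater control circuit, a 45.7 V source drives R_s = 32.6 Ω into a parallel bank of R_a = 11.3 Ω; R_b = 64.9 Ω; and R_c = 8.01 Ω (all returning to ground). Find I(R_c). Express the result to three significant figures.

I ≈ 0.675 A

Equivalent of the parallel group: R_p = 4.372 Ω.
V_A = 45.7 × 4.372/36.97 = 5.404 V.
I(R_c) = V_A / R_c = 5.404/8.01 = 0.6746 A.
(Equivalently: I_total = 1.236 A, then current-divider fraction G_k/ΣG = 0.5458.)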